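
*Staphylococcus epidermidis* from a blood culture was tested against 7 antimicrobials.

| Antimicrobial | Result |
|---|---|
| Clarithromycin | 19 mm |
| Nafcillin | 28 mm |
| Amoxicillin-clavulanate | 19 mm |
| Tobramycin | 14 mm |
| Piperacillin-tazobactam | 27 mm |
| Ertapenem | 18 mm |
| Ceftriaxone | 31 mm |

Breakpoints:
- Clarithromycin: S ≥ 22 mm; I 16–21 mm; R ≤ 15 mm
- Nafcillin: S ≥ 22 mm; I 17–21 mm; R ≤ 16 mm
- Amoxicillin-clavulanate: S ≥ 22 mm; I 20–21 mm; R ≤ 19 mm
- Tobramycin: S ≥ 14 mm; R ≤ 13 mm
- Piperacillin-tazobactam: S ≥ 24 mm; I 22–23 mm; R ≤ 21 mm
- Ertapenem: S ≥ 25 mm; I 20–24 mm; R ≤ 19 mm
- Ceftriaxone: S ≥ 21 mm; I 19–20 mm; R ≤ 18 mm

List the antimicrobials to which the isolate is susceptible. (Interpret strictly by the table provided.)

Clarithromycin 19 mm: in 16–21 mm ⇒ I
Nafcillin: 28 mm is ≥ 22 mm ⇒ Susceptible
Amoxicillin-clavulanate (19 mm) ≤ 19 mm — R
Tobramycin: 14 mm is ≥ 14 mm → S
Piperacillin-tazobactam 27 mm: ≥ 24 mm ⇒ susceptible
Ertapenem: 18 mm is ≤ 19 mm → resistant
Ceftriaxone: 31 mm is ≥ 21 mm → Susceptible

nafcillin, tobramycin, piperacillin-tazobactam, ceftriaxone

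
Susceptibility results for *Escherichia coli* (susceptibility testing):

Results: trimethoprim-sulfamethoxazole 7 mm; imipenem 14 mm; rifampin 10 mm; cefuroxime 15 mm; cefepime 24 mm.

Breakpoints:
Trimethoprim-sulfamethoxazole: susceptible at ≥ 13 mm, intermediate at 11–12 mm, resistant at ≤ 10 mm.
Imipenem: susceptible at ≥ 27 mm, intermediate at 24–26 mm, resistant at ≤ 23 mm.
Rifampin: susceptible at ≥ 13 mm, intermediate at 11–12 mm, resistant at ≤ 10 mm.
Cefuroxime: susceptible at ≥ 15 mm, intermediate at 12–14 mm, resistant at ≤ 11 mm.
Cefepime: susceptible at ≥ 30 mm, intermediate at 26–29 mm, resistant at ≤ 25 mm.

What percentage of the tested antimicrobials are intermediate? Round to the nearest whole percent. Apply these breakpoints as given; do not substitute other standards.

Trimethoprim-sulfamethoxazole (7 mm) ≤ 10 mm ⇒ R
Imipenem: 14 mm is ≤ 23 mm → resistant
Rifampin (10 mm) ≤ 10 mm → resistant
Cefuroxime (15 mm) ≥ 15 mm ⇒ S
Cefepime (24 mm) ≤ 25 mm → R
Intermediate: 0/5

0%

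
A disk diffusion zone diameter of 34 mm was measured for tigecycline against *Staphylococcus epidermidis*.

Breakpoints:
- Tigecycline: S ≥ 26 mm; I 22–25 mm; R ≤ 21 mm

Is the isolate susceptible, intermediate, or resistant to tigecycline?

Tigecycline 34 mm: ≥ 26 mm → Susceptible

Susceptible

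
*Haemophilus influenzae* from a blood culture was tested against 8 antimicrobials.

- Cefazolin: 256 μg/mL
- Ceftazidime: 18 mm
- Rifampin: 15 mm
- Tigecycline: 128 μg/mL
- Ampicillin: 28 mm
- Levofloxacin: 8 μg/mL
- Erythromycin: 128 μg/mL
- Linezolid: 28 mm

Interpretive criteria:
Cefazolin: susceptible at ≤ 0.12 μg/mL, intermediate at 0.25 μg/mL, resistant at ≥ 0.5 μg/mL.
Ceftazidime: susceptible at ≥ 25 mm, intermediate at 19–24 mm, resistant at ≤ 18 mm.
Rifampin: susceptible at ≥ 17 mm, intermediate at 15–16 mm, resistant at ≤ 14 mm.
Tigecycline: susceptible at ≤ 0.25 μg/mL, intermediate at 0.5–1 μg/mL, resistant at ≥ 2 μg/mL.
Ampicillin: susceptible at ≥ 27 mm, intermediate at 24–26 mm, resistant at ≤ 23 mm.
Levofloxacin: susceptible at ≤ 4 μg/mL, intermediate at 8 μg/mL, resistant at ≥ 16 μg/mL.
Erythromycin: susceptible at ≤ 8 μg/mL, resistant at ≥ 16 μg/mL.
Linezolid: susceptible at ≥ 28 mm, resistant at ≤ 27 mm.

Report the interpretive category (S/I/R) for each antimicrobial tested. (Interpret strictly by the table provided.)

Cefazolin 256 μg/mL: ≥ 0.5 μg/mL — R
Ceftazidime: 18 mm is ≤ 18 mm — resistant
Rifampin: 15 mm is in 15–16 mm — intermediate
Tigecycline 128 μg/mL: ≥ 2 μg/mL → R
Ampicillin (28 mm) ≥ 27 mm ⇒ susceptible
Levofloxacin: 8 μg/mL is = 8 μg/mL — I
Erythromycin 128 μg/mL: ≥ 16 μg/mL — resistant
Linezolid 28 mm: ≥ 28 mm ⇒ S

R, R, I, R, S, I, R, S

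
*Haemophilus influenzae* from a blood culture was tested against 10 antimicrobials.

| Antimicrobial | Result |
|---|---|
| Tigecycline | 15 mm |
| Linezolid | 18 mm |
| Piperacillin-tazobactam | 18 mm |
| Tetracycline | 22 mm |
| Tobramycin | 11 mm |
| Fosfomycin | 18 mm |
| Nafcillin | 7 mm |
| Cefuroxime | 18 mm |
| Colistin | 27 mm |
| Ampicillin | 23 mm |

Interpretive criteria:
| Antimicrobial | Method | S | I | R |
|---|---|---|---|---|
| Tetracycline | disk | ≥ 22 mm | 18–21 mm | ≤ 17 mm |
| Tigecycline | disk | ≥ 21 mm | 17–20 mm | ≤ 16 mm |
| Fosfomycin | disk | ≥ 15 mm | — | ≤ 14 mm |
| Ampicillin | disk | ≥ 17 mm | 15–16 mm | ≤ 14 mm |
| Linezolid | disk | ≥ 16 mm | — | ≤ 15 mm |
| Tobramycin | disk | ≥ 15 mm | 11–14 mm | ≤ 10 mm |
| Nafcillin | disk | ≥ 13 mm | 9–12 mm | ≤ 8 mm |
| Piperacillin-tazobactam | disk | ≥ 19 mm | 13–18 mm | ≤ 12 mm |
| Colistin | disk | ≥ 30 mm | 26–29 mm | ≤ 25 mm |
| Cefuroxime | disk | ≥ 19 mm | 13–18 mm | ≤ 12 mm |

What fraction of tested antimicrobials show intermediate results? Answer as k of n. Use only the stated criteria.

Tigecycline 15 mm: ≤ 16 mm — R
Linezolid: 18 mm is ≥ 16 mm → Susceptible
Piperacillin-tazobactam: 18 mm is in 13–18 mm → intermediate
Tetracycline: 22 mm is ≥ 22 mm — Susceptible
Tobramycin: 11 mm is in 11–14 mm → intermediate
Fosfomycin (18 mm) ≥ 15 mm → susceptible
Nafcillin 7 mm: ≤ 8 mm — resistant
Cefuroxime (18 mm) in 13–18 mm ⇒ intermediate
Colistin 27 mm: in 26–29 mm → Intermediate
Ampicillin 23 mm: ≥ 17 mm ⇒ susceptible
Intermediate: 4/10

4 of 10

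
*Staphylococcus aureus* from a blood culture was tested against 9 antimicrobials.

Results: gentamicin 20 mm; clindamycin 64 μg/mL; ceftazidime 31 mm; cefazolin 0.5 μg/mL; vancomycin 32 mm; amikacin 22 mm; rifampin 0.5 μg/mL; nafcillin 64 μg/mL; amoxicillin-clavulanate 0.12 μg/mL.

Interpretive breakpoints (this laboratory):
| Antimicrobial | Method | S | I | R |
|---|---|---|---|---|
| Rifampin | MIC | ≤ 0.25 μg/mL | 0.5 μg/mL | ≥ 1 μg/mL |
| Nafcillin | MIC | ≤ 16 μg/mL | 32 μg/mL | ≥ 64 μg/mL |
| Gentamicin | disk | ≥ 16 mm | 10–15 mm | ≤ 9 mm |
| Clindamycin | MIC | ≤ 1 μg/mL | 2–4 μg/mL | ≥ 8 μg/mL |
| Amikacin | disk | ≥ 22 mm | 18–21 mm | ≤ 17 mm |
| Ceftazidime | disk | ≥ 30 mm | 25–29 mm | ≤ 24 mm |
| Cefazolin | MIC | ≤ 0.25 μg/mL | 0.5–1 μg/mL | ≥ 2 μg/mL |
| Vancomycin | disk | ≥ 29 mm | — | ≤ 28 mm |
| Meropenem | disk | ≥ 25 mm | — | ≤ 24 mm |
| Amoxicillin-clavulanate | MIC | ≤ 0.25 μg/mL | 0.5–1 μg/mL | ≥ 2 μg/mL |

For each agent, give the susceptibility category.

Gentamicin: 20 mm is ≥ 16 mm — Susceptible
Clindamycin 64 μg/mL: ≥ 8 μg/mL ⇒ R
Ceftazidime: 31 mm is ≥ 30 mm ⇒ Susceptible
Cefazolin (0.5 μg/mL) in 0.5–1 μg/mL ⇒ intermediate
Vancomycin: 32 mm is ≥ 29 mm — S
Amikacin 22 mm: ≥ 22 mm — susceptible
Rifampin 0.5 μg/mL: = 0.5 μg/mL → I
Nafcillin: 64 μg/mL is ≥ 64 μg/mL ⇒ resistant
Amoxicillin-clavulanate: 0.12 μg/mL is ≤ 0.25 μg/mL ⇒ S

S, R, S, I, S, S, I, R, S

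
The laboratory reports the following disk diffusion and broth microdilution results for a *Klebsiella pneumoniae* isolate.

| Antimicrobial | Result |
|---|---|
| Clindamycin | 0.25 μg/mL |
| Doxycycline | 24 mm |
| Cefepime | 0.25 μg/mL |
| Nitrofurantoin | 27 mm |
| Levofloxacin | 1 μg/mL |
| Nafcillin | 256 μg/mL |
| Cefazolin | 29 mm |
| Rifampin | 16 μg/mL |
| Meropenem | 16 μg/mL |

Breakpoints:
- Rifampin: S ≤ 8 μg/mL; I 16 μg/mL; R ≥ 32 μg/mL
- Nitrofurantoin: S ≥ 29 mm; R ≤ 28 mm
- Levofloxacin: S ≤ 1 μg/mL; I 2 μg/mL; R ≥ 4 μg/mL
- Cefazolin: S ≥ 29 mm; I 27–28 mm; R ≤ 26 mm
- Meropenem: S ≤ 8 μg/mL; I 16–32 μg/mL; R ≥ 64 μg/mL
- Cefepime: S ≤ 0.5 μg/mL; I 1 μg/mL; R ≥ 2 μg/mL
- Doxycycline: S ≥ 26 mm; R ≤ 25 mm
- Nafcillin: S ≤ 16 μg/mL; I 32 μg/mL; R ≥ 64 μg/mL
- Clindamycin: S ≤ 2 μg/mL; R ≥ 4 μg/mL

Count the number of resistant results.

Clindamycin 0.25 μg/mL: ≤ 2 μg/mL ⇒ susceptible
Doxycycline (24 mm) ≤ 25 mm — R
Cefepime 0.25 μg/mL: ≤ 0.5 μg/mL ⇒ Susceptible
Nitrofurantoin (27 mm) ≤ 28 mm — resistant
Levofloxacin (1 μg/mL) ≤ 1 μg/mL → susceptible
Nafcillin: 256 μg/mL is ≥ 64 μg/mL → R
Cefazolin (29 mm) ≥ 29 mm ⇒ Susceptible
Rifampin: 16 μg/mL is = 16 μg/mL — I
Meropenem: 16 μg/mL is in 16–32 μg/mL — Intermediate
Resistant: 3

3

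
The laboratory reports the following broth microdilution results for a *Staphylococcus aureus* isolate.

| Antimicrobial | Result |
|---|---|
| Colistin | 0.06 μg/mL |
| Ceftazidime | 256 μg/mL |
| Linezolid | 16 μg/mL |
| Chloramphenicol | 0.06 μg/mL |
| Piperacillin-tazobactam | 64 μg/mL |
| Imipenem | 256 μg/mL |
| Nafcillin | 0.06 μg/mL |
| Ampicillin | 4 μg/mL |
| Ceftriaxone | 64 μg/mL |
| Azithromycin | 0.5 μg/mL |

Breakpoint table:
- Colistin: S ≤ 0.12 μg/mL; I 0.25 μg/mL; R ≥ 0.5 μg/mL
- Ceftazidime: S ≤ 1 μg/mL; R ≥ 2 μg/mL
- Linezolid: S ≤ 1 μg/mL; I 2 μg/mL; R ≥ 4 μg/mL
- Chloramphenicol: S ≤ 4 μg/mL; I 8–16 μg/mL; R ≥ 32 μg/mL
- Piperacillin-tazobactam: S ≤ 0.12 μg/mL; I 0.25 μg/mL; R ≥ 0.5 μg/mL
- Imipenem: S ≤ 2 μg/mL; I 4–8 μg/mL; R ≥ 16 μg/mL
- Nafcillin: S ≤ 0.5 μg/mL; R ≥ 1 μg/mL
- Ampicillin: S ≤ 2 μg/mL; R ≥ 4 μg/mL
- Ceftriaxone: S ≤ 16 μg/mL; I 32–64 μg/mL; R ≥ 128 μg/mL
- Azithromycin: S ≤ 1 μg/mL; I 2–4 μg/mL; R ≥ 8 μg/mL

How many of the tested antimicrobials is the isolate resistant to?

Colistin 0.06 μg/mL: ≤ 0.12 μg/mL — Susceptible
Ceftazidime: 256 μg/mL is ≥ 2 μg/mL — resistant
Linezolid (16 μg/mL) ≥ 4 μg/mL — R
Chloramphenicol 0.06 μg/mL: ≤ 4 μg/mL → Susceptible
Piperacillin-tazobactam 64 μg/mL: ≥ 0.5 μg/mL → R
Imipenem (256 μg/mL) ≥ 16 μg/mL — R
Nafcillin 0.06 μg/mL: ≤ 0.5 μg/mL — S
Ampicillin (4 μg/mL) ≥ 4 μg/mL — resistant
Ceftriaxone 64 μg/mL: in 32–64 μg/mL — Intermediate
Azithromycin: 0.5 μg/mL is ≤ 1 μg/mL ⇒ S
Resistant: 5

5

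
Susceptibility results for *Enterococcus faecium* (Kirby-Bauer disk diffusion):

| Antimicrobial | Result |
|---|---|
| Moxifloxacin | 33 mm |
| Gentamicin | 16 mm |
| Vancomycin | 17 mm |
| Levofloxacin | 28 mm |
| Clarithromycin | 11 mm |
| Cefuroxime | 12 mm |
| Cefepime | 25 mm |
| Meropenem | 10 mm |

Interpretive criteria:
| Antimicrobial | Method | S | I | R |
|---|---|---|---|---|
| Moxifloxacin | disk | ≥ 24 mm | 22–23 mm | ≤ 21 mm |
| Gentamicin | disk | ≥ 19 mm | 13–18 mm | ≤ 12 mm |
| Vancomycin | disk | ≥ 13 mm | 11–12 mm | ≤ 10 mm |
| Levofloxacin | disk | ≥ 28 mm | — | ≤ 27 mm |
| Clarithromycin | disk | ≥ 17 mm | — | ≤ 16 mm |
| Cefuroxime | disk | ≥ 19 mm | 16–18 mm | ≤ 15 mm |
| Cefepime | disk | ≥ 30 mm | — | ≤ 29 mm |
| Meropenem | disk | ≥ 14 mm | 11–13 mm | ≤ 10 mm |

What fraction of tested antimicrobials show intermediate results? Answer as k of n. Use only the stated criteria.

1 of 8

Moxifloxacin: 33 mm is ≥ 24 mm — Susceptible
Gentamicin (16 mm) in 13–18 mm — I
Vancomycin 17 mm: ≥ 13 mm ⇒ susceptible
Levofloxacin 28 mm: ≥ 28 mm — S
Clarithromycin 11 mm: ≤ 16 mm ⇒ resistant
Cefuroxime: 12 mm is ≤ 15 mm ⇒ R
Cefepime 25 mm: ≤ 29 mm → Resistant
Meropenem (10 mm) ≤ 10 mm ⇒ Resistant
Intermediate: 1/8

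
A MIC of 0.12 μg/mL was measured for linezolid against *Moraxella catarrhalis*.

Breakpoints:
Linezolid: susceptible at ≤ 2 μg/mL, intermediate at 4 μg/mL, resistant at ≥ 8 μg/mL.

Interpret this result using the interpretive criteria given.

S

Linezolid (0.12 μg/mL) ≤ 2 μg/mL → S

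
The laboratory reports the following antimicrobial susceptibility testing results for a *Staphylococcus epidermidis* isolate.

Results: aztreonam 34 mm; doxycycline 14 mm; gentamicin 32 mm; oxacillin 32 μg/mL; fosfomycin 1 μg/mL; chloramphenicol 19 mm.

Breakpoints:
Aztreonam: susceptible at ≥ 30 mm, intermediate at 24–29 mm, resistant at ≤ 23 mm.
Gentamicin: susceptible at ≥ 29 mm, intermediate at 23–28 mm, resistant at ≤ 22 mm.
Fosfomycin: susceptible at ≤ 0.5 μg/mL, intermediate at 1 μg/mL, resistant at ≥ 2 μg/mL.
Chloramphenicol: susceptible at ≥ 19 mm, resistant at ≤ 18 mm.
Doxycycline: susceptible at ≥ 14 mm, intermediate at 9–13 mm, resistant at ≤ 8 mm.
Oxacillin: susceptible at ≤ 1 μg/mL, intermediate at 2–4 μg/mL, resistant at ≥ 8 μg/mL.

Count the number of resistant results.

1

Aztreonam: 34 mm is ≥ 30 mm ⇒ Susceptible
Doxycycline 14 mm: ≥ 14 mm → susceptible
Gentamicin (32 mm) ≥ 29 mm → Susceptible
Oxacillin (32 μg/mL) ≥ 8 μg/mL — resistant
Fosfomycin (1 μg/mL) = 1 μg/mL — intermediate
Chloramphenicol (19 mm) ≥ 19 mm ⇒ Susceptible
Resistant: 1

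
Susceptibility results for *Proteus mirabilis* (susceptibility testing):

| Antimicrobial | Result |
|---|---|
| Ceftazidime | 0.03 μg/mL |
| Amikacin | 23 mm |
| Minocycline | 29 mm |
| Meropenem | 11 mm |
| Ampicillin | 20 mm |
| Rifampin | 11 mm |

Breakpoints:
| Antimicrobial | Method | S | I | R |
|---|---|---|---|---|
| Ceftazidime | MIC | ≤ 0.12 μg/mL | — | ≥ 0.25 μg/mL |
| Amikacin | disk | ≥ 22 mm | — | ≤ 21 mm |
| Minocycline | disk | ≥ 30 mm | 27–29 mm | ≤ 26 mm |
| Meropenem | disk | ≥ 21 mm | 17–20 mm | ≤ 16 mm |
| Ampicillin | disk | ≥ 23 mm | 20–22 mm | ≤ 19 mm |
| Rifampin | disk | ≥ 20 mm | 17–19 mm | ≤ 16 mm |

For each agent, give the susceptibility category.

S, S, I, R, I, R

Ceftazidime 0.03 μg/mL: ≤ 0.12 μg/mL → Susceptible
Amikacin (23 mm) ≥ 22 mm ⇒ Susceptible
Minocycline: 29 mm is in 27–29 mm — Intermediate
Meropenem (11 mm) ≤ 16 mm → resistant
Ampicillin (20 mm) in 20–22 mm ⇒ intermediate
Rifampin: 11 mm is ≤ 16 mm — R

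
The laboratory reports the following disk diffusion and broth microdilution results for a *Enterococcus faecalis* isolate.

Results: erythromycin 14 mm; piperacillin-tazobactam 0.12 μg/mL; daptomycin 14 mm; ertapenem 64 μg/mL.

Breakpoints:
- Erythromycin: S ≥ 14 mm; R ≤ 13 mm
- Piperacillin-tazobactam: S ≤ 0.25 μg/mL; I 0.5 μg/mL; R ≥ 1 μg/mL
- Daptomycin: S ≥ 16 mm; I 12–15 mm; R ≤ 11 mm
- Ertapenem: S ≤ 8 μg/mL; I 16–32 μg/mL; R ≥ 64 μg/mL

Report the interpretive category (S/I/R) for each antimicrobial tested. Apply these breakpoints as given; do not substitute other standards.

Erythromycin 14 mm: ≥ 14 mm — susceptible
Piperacillin-tazobactam 0.12 μg/mL: ≤ 0.25 μg/mL → susceptible
Daptomycin: 14 mm is in 12–15 mm — intermediate
Ertapenem 64 μg/mL: ≥ 64 μg/mL → resistant

S, S, I, R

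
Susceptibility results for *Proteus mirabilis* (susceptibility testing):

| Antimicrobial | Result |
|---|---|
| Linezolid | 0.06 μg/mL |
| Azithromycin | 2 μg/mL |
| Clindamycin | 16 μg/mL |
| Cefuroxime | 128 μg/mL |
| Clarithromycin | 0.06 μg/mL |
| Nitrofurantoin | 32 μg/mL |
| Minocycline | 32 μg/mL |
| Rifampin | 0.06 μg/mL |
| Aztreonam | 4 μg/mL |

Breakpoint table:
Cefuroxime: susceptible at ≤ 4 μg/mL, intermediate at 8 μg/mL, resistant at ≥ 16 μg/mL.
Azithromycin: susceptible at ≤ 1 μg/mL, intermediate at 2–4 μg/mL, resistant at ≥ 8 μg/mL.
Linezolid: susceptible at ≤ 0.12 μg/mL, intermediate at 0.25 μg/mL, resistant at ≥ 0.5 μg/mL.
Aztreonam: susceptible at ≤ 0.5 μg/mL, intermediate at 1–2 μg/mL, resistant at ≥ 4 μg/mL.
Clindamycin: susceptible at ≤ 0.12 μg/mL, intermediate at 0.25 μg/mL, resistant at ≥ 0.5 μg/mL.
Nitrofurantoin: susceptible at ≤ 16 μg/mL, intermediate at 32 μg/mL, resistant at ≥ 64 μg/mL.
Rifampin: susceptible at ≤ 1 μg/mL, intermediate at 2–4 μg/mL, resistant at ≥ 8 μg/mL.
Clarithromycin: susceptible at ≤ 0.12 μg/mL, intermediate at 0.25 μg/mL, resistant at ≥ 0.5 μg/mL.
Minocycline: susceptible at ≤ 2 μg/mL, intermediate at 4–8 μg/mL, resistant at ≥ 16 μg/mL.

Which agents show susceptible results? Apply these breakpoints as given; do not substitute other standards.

Linezolid (0.06 μg/mL) ≤ 0.12 μg/mL ⇒ S
Azithromycin (2 μg/mL) in 2–4 μg/mL — intermediate
Clindamycin 16 μg/mL: ≥ 0.5 μg/mL → Resistant
Cefuroxime: 128 μg/mL is ≥ 16 μg/mL → R
Clarithromycin 0.06 μg/mL: ≤ 0.12 μg/mL → Susceptible
Nitrofurantoin (32 μg/mL) = 32 μg/mL — I
Minocycline 32 μg/mL: ≥ 16 μg/mL → Resistant
Rifampin: 0.06 μg/mL is ≤ 1 μg/mL — S
Aztreonam (4 μg/mL) ≥ 4 μg/mL ⇒ resistant

linezolid, clarithromycin, rifampin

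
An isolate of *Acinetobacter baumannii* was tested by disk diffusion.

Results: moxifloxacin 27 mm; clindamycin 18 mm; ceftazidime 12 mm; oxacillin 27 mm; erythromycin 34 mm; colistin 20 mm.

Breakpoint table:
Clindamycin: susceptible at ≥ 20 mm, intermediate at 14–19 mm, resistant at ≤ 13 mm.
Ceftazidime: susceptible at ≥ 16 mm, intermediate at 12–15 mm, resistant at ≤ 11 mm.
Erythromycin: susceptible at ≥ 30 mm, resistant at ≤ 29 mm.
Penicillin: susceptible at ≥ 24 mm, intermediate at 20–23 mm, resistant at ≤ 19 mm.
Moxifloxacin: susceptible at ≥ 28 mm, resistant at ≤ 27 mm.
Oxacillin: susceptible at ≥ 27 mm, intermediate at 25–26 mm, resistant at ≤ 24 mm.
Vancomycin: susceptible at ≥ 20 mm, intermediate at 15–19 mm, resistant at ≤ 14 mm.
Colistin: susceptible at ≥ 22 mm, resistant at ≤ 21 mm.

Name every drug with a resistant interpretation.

Moxifloxacin 27 mm: ≤ 27 mm ⇒ resistant
Clindamycin (18 mm) in 14–19 mm → intermediate
Ceftazidime 12 mm: in 12–15 mm — intermediate
Oxacillin (27 mm) ≥ 27 mm — S
Erythromycin (34 mm) ≥ 30 mm ⇒ S
Colistin (20 mm) ≤ 21 mm — resistant

moxifloxacin, colistin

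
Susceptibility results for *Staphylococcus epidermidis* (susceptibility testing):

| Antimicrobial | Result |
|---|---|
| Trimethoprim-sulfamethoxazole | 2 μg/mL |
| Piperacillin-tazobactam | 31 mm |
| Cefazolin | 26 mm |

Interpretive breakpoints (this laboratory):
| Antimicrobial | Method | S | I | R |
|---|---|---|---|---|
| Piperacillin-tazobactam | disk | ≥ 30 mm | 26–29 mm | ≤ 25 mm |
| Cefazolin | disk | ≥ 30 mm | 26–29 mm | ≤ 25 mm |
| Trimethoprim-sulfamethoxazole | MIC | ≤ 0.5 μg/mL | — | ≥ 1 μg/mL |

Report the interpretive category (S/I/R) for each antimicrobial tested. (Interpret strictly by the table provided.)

R, S, I

Trimethoprim-sulfamethoxazole 2 μg/mL: ≥ 1 μg/mL — resistant
Piperacillin-tazobactam: 31 mm is ≥ 30 mm ⇒ Susceptible
Cefazolin (26 mm) in 26–29 mm → Intermediate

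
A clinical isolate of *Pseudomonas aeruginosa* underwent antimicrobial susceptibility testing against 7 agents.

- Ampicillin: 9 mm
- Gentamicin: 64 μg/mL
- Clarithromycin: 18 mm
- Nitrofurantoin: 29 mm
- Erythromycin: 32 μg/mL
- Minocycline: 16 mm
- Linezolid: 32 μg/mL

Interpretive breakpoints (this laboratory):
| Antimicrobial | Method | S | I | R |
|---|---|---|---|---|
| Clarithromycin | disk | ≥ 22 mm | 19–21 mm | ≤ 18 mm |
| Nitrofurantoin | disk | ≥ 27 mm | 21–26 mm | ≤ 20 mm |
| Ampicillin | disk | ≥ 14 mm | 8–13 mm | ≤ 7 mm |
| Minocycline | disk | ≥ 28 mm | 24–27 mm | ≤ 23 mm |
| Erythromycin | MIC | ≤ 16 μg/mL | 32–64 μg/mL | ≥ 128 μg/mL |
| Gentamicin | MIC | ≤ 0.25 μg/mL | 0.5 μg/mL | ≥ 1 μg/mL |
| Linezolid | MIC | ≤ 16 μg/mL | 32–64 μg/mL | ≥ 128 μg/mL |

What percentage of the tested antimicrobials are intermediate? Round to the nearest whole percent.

Ampicillin: 9 mm is in 8–13 mm ⇒ Intermediate
Gentamicin: 64 μg/mL is ≥ 1 μg/mL ⇒ R
Clarithromycin: 18 mm is ≤ 18 mm — R
Nitrofurantoin 29 mm: ≥ 27 mm — Susceptible
Erythromycin: 32 μg/mL is in 32–64 μg/mL — intermediate
Minocycline: 16 mm is ≤ 23 mm → R
Linezolid: 32 μg/mL is in 32–64 μg/mL — I
Intermediate: 3/7

43%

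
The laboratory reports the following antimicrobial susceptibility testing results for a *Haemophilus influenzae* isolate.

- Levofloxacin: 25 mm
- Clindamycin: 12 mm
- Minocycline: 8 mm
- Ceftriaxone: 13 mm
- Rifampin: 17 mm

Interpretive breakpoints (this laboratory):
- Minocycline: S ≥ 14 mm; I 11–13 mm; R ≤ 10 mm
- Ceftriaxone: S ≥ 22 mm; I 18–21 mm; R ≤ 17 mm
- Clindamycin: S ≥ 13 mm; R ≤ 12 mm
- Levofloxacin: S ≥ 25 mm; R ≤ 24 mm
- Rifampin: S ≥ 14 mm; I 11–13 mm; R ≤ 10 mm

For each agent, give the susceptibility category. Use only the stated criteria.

S, R, R, R, S

Levofloxacin 25 mm: ≥ 25 mm ⇒ Susceptible
Clindamycin: 12 mm is ≤ 12 mm → resistant
Minocycline 8 mm: ≤ 10 mm ⇒ R
Ceftriaxone 13 mm: ≤ 17 mm — resistant
Rifampin (17 mm) ≥ 14 mm ⇒ Susceptible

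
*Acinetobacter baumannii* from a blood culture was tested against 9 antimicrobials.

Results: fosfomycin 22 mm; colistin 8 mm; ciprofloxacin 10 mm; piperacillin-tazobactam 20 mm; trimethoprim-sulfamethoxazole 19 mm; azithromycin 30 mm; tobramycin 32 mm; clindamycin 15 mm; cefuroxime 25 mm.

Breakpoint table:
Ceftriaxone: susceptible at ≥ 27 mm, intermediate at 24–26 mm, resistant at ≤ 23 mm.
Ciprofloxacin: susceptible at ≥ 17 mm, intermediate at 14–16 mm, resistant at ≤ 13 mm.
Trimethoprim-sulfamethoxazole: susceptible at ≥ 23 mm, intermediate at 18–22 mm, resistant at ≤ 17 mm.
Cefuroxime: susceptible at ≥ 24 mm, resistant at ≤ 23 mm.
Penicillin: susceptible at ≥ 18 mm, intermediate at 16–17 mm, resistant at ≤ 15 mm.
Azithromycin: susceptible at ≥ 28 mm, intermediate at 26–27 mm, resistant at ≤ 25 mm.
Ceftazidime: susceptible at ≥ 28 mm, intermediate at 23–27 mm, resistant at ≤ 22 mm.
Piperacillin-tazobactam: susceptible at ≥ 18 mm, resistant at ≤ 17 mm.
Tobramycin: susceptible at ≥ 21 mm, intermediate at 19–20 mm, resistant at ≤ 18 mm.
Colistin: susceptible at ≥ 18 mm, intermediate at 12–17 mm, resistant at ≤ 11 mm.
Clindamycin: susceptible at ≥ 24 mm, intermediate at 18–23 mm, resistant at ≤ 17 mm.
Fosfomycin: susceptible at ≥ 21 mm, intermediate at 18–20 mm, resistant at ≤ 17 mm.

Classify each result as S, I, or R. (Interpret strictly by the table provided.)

Fosfomycin (22 mm) ≥ 21 mm → Susceptible
Colistin (8 mm) ≤ 11 mm ⇒ Resistant
Ciprofloxacin: 10 mm is ≤ 13 mm ⇒ resistant
Piperacillin-tazobactam 20 mm: ≥ 18 mm — Susceptible
Trimethoprim-sulfamethoxazole: 19 mm is in 18–22 mm — intermediate
Azithromycin 30 mm: ≥ 28 mm ⇒ Susceptible
Tobramycin: 32 mm is ≥ 21 mm ⇒ Susceptible
Clindamycin 15 mm: ≤ 17 mm ⇒ R
Cefuroxime: 25 mm is ≥ 24 mm ⇒ S

S, R, R, S, I, S, S, R, S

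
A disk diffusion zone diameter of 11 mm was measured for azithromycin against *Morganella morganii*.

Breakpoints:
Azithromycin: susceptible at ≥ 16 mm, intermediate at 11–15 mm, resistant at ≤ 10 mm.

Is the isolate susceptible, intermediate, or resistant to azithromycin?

Azithromycin: 11 mm is in 11–15 mm — I

Intermediate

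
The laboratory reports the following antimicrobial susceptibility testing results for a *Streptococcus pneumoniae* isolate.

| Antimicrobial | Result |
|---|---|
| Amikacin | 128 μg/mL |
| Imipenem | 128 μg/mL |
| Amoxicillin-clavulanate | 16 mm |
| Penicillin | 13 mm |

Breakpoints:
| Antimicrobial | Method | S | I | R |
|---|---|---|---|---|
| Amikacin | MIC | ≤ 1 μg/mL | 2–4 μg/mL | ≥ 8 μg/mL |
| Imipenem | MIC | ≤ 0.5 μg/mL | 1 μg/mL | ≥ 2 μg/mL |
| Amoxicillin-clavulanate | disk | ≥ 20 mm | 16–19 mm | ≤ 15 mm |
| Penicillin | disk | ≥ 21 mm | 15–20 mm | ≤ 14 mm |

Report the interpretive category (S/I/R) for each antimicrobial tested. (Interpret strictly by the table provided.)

R, R, I, R

Amikacin (128 μg/mL) ≥ 8 μg/mL — R
Imipenem 128 μg/mL: ≥ 2 μg/mL → Resistant
Amoxicillin-clavulanate (16 mm) in 16–19 mm — I
Penicillin: 13 mm is ≤ 14 mm → Resistant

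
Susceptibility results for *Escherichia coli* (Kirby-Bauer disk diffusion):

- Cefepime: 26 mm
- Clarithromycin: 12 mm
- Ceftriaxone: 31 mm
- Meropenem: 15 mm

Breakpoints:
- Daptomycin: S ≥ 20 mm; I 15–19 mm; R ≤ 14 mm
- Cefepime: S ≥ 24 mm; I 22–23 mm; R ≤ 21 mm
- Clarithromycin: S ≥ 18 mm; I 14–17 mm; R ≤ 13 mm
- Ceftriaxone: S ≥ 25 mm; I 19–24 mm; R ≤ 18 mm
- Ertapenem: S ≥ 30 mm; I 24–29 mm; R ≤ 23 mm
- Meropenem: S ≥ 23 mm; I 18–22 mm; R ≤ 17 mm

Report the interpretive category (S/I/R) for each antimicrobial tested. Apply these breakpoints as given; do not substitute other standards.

Cefepime: 26 mm is ≥ 24 mm ⇒ susceptible
Clarithromycin (12 mm) ≤ 13 mm → resistant
Ceftriaxone (31 mm) ≥ 25 mm ⇒ susceptible
Meropenem: 15 mm is ≤ 17 mm ⇒ R

S, R, S, R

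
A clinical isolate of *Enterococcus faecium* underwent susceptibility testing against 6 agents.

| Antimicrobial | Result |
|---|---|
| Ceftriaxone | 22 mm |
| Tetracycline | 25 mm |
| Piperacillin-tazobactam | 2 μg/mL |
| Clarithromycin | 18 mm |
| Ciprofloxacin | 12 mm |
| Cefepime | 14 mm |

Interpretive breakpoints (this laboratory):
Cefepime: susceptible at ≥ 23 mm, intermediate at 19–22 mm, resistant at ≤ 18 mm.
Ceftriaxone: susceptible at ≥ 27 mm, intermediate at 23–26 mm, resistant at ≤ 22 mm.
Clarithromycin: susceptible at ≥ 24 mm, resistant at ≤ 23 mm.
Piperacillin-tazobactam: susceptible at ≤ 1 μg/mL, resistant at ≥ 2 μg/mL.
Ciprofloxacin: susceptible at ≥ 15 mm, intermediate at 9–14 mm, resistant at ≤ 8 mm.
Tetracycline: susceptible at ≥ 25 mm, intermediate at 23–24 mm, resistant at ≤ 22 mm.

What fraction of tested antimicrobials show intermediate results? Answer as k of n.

1 of 6

Ceftriaxone (22 mm) ≤ 22 mm — Resistant
Tetracycline (25 mm) ≥ 25 mm ⇒ S
Piperacillin-tazobactam: 2 μg/mL is ≥ 2 μg/mL — R
Clarithromycin (18 mm) ≤ 23 mm → resistant
Ciprofloxacin (12 mm) in 9–14 mm → Intermediate
Cefepime (14 mm) ≤ 18 mm ⇒ Resistant
Intermediate: 1/6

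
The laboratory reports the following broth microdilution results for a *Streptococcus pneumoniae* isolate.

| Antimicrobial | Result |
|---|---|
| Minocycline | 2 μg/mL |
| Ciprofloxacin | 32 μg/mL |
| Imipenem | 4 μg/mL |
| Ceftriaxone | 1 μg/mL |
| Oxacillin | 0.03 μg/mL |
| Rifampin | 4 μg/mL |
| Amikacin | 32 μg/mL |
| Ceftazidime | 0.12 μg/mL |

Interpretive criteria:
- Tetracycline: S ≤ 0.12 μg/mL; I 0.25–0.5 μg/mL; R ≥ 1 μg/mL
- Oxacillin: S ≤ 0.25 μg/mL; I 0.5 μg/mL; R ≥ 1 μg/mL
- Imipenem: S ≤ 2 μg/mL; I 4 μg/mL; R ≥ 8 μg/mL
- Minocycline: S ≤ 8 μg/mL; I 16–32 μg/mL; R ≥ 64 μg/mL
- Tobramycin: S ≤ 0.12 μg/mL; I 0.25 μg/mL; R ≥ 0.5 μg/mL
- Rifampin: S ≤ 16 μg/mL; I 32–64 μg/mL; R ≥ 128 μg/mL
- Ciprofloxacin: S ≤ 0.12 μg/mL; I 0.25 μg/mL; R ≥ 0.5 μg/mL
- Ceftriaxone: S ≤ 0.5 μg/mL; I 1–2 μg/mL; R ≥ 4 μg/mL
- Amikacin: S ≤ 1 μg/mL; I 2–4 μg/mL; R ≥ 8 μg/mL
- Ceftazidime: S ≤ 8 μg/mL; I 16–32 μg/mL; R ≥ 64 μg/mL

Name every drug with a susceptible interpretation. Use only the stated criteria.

Minocycline: 2 μg/mL is ≤ 8 μg/mL — S
Ciprofloxacin (32 μg/mL) ≥ 0.5 μg/mL ⇒ Resistant
Imipenem: 4 μg/mL is = 4 μg/mL ⇒ Intermediate
Ceftriaxone (1 μg/mL) in 1–2 μg/mL — intermediate
Oxacillin (0.03 μg/mL) ≤ 0.25 μg/mL → S
Rifampin: 4 μg/mL is ≤ 16 μg/mL ⇒ Susceptible
Amikacin (32 μg/mL) ≥ 8 μg/mL ⇒ R
Ceftazidime: 0.12 μg/mL is ≤ 8 μg/mL — susceptible

minocycline, oxacillin, rifampin, ceftazidime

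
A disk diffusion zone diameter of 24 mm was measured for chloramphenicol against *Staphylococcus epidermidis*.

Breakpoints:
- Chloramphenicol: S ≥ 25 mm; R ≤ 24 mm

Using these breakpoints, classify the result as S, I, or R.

R

Chloramphenicol 24 mm: ≤ 24 mm — Resistant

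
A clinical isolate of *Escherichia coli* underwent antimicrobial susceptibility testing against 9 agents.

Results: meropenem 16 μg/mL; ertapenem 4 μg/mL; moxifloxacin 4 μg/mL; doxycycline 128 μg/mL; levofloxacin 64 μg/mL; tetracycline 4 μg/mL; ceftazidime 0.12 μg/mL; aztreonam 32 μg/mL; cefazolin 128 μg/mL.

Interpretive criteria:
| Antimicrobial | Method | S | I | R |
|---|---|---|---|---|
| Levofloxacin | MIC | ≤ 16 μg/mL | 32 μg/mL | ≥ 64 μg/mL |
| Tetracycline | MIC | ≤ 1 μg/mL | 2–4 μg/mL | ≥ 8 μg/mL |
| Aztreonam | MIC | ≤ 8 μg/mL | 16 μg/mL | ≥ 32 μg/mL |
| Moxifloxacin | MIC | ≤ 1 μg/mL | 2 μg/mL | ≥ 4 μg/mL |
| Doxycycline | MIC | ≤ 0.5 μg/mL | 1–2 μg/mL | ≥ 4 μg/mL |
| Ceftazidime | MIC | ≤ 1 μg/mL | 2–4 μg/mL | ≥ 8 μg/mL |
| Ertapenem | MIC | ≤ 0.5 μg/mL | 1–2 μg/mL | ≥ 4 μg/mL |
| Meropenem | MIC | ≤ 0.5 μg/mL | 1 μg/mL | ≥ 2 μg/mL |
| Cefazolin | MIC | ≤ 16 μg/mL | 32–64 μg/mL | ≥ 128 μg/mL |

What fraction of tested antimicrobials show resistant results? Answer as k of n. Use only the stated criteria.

Meropenem (16 μg/mL) ≥ 2 μg/mL — resistant
Ertapenem (4 μg/mL) ≥ 4 μg/mL ⇒ Resistant
Moxifloxacin: 4 μg/mL is ≥ 4 μg/mL — Resistant
Doxycycline (128 μg/mL) ≥ 4 μg/mL → R
Levofloxacin: 64 μg/mL is ≥ 64 μg/mL → resistant
Tetracycline 4 μg/mL: in 2–4 μg/mL ⇒ Intermediate
Ceftazidime 0.12 μg/mL: ≤ 1 μg/mL → susceptible
Aztreonam 32 μg/mL: ≥ 32 μg/mL ⇒ Resistant
Cefazolin 128 μg/mL: ≥ 128 μg/mL ⇒ resistant
Resistant: 7/9

7 of 9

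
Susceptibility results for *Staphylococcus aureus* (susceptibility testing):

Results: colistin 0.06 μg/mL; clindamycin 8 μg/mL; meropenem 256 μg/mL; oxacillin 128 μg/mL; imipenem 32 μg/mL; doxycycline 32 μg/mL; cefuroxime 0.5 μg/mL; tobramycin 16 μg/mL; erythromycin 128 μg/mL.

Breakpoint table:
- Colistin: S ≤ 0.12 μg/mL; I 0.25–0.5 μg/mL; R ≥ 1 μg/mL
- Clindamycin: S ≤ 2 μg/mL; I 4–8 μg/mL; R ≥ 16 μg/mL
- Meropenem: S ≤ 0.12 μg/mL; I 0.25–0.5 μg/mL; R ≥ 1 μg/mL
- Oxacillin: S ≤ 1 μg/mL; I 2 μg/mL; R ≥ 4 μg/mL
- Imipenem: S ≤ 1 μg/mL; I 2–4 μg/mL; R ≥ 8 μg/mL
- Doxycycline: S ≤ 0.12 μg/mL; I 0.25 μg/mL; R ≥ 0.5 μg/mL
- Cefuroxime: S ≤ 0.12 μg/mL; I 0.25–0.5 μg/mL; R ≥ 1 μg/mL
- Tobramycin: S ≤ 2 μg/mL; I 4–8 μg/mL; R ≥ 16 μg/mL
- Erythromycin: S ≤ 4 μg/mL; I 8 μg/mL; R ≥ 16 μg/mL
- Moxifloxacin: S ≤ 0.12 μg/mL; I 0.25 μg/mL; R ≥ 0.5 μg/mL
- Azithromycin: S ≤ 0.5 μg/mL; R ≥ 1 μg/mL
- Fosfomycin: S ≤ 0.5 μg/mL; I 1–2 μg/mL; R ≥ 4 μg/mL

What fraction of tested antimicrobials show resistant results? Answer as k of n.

6 of 9

Colistin 0.06 μg/mL: ≤ 0.12 μg/mL → S
Clindamycin (8 μg/mL) in 4–8 μg/mL — Intermediate
Meropenem 256 μg/mL: ≥ 1 μg/mL — Resistant
Oxacillin: 128 μg/mL is ≥ 4 μg/mL → resistant
Imipenem 32 μg/mL: ≥ 8 μg/mL ⇒ R
Doxycycline 32 μg/mL: ≥ 0.5 μg/mL ⇒ Resistant
Cefuroxime (0.5 μg/mL) in 0.25–0.5 μg/mL — Intermediate
Tobramycin (16 μg/mL) ≥ 16 μg/mL — R
Erythromycin (128 μg/mL) ≥ 16 μg/mL ⇒ resistant
Resistant: 6/9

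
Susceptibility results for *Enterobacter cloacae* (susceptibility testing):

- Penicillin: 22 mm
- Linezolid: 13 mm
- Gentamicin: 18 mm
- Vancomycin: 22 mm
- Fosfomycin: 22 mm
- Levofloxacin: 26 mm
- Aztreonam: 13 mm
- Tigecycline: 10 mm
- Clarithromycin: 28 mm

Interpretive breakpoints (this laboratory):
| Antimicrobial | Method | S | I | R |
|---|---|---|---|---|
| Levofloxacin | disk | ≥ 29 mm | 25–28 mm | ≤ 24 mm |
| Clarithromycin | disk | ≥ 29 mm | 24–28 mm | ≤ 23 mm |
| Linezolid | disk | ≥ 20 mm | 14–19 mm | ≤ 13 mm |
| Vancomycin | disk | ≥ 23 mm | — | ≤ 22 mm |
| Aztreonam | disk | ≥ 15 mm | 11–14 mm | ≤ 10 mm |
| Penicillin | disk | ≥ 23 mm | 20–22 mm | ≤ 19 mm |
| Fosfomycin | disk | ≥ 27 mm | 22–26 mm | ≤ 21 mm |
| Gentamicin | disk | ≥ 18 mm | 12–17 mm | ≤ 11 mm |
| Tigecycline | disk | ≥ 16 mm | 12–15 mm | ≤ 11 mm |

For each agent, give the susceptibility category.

Penicillin (22 mm) in 20–22 mm — I
Linezolid: 13 mm is ≤ 13 mm ⇒ R
Gentamicin 18 mm: ≥ 18 mm ⇒ Susceptible
Vancomycin 22 mm: ≤ 22 mm — R
Fosfomycin (22 mm) in 22–26 mm — intermediate
Levofloxacin: 26 mm is in 25–28 mm → Intermediate
Aztreonam: 13 mm is in 11–14 mm → intermediate
Tigecycline: 10 mm is ≤ 11 mm → Resistant
Clarithromycin 28 mm: in 24–28 mm → I

I, R, S, R, I, I, I, R, I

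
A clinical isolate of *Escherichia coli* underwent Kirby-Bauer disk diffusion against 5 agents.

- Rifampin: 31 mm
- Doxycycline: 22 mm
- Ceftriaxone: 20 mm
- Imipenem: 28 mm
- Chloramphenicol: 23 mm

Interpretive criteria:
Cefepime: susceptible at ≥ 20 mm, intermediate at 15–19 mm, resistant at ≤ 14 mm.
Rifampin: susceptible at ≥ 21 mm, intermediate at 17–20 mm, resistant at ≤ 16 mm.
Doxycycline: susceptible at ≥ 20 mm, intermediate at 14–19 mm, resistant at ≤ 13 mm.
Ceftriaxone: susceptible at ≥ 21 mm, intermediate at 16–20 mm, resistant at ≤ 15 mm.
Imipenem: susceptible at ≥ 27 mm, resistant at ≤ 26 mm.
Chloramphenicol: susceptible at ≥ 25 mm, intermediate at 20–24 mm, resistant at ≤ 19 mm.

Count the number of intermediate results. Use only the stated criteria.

2

Rifampin (31 mm) ≥ 21 mm — S
Doxycycline 22 mm: ≥ 20 mm → S
Ceftriaxone 20 mm: in 16–20 mm ⇒ I
Imipenem: 28 mm is ≥ 27 mm — S
Chloramphenicol: 23 mm is in 20–24 mm → I
Intermediate: 2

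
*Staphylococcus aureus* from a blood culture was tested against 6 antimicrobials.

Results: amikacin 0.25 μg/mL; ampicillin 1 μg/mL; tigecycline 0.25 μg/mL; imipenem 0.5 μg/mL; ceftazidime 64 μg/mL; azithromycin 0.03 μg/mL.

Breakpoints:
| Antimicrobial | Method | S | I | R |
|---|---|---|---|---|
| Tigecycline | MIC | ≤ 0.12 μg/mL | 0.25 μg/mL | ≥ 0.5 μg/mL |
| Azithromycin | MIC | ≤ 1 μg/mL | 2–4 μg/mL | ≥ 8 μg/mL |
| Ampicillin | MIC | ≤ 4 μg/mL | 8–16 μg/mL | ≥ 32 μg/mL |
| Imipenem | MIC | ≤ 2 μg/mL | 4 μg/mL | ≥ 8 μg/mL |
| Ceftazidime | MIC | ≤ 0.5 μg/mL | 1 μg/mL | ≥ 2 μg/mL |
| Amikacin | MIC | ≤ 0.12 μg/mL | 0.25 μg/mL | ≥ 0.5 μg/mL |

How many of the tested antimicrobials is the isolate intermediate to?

2

Amikacin 0.25 μg/mL: = 0.25 μg/mL ⇒ Intermediate
Ampicillin: 1 μg/mL is ≤ 4 μg/mL → Susceptible
Tigecycline (0.25 μg/mL) = 0.25 μg/mL — I
Imipenem (0.5 μg/mL) ≤ 2 μg/mL → S
Ceftazidime (64 μg/mL) ≥ 2 μg/mL → R
Azithromycin (0.03 μg/mL) ≤ 1 μg/mL ⇒ susceptible
Intermediate: 2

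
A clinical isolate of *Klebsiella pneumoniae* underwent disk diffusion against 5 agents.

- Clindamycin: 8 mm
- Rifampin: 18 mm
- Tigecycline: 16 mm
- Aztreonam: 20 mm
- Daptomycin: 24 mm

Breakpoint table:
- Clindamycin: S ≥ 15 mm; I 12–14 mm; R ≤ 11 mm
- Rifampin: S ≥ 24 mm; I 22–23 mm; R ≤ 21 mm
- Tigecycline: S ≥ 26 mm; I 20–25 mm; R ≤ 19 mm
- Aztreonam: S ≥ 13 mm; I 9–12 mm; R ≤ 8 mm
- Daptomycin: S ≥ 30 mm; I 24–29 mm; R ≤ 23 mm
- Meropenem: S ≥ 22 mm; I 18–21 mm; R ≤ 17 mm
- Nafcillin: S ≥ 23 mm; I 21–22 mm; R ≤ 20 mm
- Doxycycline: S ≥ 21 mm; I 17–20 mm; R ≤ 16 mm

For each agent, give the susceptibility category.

Clindamycin (8 mm) ≤ 11 mm — resistant
Rifampin (18 mm) ≤ 21 mm — resistant
Tigecycline: 16 mm is ≤ 19 mm ⇒ R
Aztreonam 20 mm: ≥ 13 mm ⇒ susceptible
Daptomycin 24 mm: in 24–29 mm — I

R, R, R, S, I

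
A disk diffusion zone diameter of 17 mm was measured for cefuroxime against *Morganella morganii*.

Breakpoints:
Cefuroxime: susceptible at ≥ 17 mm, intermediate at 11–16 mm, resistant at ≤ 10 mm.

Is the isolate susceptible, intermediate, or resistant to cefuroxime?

Cefuroxime 17 mm: ≥ 17 mm ⇒ susceptible

S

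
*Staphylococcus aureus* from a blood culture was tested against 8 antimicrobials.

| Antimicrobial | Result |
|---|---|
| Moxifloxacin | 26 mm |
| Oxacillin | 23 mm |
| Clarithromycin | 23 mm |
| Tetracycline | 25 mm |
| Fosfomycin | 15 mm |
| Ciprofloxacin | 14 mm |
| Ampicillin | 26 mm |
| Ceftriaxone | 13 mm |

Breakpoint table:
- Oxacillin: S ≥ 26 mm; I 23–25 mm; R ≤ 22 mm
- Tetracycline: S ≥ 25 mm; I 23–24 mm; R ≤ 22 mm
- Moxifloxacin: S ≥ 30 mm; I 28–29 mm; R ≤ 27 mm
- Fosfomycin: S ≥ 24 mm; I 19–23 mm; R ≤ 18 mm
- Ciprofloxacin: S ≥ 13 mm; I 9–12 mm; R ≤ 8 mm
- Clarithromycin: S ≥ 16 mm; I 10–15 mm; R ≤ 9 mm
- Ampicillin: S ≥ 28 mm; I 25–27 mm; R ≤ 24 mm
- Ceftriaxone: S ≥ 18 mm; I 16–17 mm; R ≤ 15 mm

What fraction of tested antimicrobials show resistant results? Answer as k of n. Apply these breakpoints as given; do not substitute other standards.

3 of 8

Moxifloxacin: 26 mm is ≤ 27 mm — Resistant
Oxacillin (23 mm) in 23–25 mm — I
Clarithromycin: 23 mm is ≥ 16 mm → susceptible
Tetracycline 25 mm: ≥ 25 mm ⇒ S
Fosfomycin 15 mm: ≤ 18 mm — Resistant
Ciprofloxacin (14 mm) ≥ 13 mm → susceptible
Ampicillin (26 mm) in 25–27 mm → I
Ceftriaxone: 13 mm is ≤ 15 mm — R
Resistant: 3/8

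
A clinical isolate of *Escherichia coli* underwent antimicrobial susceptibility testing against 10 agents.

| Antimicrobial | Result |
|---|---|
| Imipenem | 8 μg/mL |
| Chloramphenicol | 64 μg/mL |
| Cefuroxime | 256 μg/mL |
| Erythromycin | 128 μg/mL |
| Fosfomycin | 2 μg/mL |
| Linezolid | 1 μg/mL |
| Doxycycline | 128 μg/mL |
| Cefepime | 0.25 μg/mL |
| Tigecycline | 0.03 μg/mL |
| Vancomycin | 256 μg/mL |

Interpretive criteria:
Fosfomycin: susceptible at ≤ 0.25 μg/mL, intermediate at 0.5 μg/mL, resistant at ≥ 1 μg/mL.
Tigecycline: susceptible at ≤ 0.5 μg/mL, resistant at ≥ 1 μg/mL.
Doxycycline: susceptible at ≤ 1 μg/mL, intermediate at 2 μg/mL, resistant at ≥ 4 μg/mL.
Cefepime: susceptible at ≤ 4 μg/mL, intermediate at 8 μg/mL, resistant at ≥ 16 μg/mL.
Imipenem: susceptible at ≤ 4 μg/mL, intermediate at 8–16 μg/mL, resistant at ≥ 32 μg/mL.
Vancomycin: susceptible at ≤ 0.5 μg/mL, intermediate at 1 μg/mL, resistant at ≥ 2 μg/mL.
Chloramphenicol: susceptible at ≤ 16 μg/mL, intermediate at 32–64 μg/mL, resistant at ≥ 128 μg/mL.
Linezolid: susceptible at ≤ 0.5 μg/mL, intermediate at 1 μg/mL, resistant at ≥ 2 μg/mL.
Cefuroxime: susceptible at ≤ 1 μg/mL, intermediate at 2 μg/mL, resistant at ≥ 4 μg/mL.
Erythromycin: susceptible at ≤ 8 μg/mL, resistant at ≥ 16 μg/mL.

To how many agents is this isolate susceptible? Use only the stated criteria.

Imipenem: 8 μg/mL is in 8–16 μg/mL — intermediate
Chloramphenicol: 64 μg/mL is in 32–64 μg/mL — Intermediate
Cefuroxime: 256 μg/mL is ≥ 4 μg/mL ⇒ resistant
Erythromycin: 128 μg/mL is ≥ 16 μg/mL ⇒ R
Fosfomycin (2 μg/mL) ≥ 1 μg/mL ⇒ R
Linezolid: 1 μg/mL is = 1 μg/mL — Intermediate
Doxycycline (128 μg/mL) ≥ 4 μg/mL — resistant
Cefepime 0.25 μg/mL: ≤ 4 μg/mL → Susceptible
Tigecycline (0.03 μg/mL) ≤ 0.5 μg/mL ⇒ S
Vancomycin (256 μg/mL) ≥ 2 μg/mL — Resistant
Susceptible: 2

2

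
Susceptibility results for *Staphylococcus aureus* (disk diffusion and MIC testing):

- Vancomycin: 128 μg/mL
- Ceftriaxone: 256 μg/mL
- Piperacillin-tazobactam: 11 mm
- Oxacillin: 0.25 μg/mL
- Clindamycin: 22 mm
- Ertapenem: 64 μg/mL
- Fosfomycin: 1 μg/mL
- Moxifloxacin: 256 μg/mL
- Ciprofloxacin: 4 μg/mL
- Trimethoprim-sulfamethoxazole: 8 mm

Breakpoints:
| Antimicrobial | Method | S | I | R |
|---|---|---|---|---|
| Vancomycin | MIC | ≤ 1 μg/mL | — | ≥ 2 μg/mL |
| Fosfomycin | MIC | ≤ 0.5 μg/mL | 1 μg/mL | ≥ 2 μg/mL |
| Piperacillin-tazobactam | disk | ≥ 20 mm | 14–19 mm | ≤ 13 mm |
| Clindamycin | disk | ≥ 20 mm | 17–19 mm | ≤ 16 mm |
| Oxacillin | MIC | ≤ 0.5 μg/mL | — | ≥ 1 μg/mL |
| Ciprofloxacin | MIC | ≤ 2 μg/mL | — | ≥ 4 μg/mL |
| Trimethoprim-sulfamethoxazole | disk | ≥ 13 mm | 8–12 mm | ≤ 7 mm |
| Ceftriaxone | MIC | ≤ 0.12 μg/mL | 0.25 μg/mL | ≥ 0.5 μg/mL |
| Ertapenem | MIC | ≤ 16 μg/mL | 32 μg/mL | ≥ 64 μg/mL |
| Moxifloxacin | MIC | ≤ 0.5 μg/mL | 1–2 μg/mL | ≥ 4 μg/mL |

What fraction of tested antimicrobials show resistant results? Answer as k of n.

Vancomycin: 128 μg/mL is ≥ 2 μg/mL ⇒ R
Ceftriaxone (256 μg/mL) ≥ 0.5 μg/mL ⇒ Resistant
Piperacillin-tazobactam 11 mm: ≤ 13 mm ⇒ resistant
Oxacillin (0.25 μg/mL) ≤ 0.5 μg/mL → Susceptible
Clindamycin: 22 mm is ≥ 20 mm ⇒ susceptible
Ertapenem (64 μg/mL) ≥ 64 μg/mL ⇒ R
Fosfomycin (1 μg/mL) = 1 μg/mL → intermediate
Moxifloxacin: 256 μg/mL is ≥ 4 μg/mL — resistant
Ciprofloxacin: 4 μg/mL is ≥ 4 μg/mL ⇒ resistant
Trimethoprim-sulfamethoxazole 8 mm: in 8–12 mm — Intermediate
Resistant: 6/10

6 of 10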